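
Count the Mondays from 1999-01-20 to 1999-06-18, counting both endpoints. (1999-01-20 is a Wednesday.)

21

1999-01-20 is a Wednesday; the first Monday on or after it is 1999-01-25 (5 days later).
From 1999-01-25 to 1999-06-18: 6 + 28 + 31 + 30 + 31 + 18 = 144 days (rest of January, February, March, April, May, June).
144 ÷ 7 = 20 full weeks with remainder 4, so 20 more Mondays after the first → 21.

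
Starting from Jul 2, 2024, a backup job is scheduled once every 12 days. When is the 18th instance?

Jan 22, 2025

The 18th occurrence is 17 intervals after the first: 17 × 12 = 204 days after Jul 2, 2024.
Jul has 31 days — 29 days to the end of Jul leaves 175.
Aug has 31 days (144 left).
Sep has 30 days (114 left).
Oct has 31 days (83 left).
Nov has 30 days (53 left).
Dec has 31 days (22 left).
22 days into Jan → Jan 22, 2025.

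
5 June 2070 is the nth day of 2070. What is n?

156

Days in months before June: 31 + 28 + 31 + 30 + 31 = 151.
Plus 5 days into June → day 156.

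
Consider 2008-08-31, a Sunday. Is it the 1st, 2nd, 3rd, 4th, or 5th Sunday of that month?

Day 31 falls in week ⌈31/7⌉ of the month.
Days 1–7 hold the 1st Sunday, 8–14 the 2nd, 15–21 the 3rd, 22–28 the 4th, 29–31 the 5th.
31 is in the range for the 5th.

5th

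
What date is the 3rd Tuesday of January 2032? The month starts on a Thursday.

January 2032 begins on a Thursday, so the first Tuesday is January 6 (5 days later).
The 3rd Tuesday is 2 weeks later: 6 + 14 = 20.

20 January 2032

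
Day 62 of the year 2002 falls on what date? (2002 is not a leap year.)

2002-03-03

January has 31 days (62 − 31 = 31 remain).
February has 28 days (31 − 28 = 3 remain).
3 into March → March 3.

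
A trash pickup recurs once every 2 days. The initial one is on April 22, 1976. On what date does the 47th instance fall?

The 47th occurrence is 46 intervals after the first: 46 × 2 = 92 days after April 22, 1976.
April has 30 days — 8 days to the end of April leaves 84.
May has 31 days (53 left).
June has 30 days (23 left).
23 days into July → July 23, 1976.

July 23, 1976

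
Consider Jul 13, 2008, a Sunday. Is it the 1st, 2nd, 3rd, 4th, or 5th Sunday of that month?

2nd

Day 13 falls in week ⌈13/7⌉ of the month.
Days 1–7 hold the 1st Sunday, 8–14 the 2nd, 15–21 the 3rd, 22–28 the 4th, 29–31 the 5th.
13 is in the range for the 2nd.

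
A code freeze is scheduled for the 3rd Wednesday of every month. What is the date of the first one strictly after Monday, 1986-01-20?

January 1986 starts on a Wednesday; its first Wednesday is the 1st, so the 3rd Wednesday is the 15th — 1986-01-15.
That is not after 1986-01-20, so look at February 1986.
February 1986 starts on a Saturday; its first Wednesday is the 5th, so the 3rd Wednesday is the 19th — 1986-02-19.

1986-02-19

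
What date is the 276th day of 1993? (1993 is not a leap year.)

Oct 3, 1993

Jan has 31 days (276 − 31 = 245 remain).
Feb has 28 days (245 − 28 = 217 remain).
Mar has 31 days (217 − 31 = 186 remain).
Apr has 30 days (186 − 30 = 156 remain).
May has 31 days (156 − 31 = 125 remain).
Jun has 30 days (125 − 30 = 95 remain).
Jul has 31 days (95 − 31 = 64 remain).
Aug has 31 days (64 − 31 = 33 remain).
Sep has 30 days (33 − 30 = 3 remain).
3 into Oct → Oct 3.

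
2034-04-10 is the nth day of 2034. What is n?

Days in months before April: 31 + 28 + 31 = 90.
Plus 10 days into April → day 100.

100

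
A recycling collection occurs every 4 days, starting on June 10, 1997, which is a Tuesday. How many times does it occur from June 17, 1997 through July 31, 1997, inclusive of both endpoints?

Occurrences land 4·i days after June 10, 1997 for i = 0, 1, 2, …
June 17, 1997 is 7 days after the start; 7 ÷ 4 = 1 remainder 3; since the remainder is 3, round up to i = 2. First occurrence in the window: #3 on June 18, 1997 (2×4 = 8 days in).
July 31, 1997 is 51 days after the start; 51 ÷ 4 = 12 remainder 3. Last occurrence in the window: #13 on July 28, 1997.
Occurrences #3 through #13: 11 in total.

11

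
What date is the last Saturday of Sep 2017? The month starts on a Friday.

Sep 2017 begins on a Friday, so the first Saturday is Sep 2 (1 day later).
Sep 2017 has 30 days. Adding weeks: 2, 9, 16, 23, 30 — the last one ≤ 30 is the 30th.

Sep 30, 2017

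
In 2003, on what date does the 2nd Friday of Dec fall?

The first Friday of Dec 2003 is Dec 5.
The 2nd Friday is 1 weeks later: 5 + 7 = 12.

Dec 12, 2003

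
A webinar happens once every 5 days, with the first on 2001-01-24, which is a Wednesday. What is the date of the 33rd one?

2001-07-03

The 33rd occurrence is 32 intervals after the first: 32 × 5 = 160 days after 2001-01-24.
January has 31 days — 7 days to the end of January leaves 153.
February has 28 days (125 left).
March has 31 days (94 left).
April has 30 days (64 left).
May has 31 days (33 left).
June has 30 days (3 left).
3 days into July → 2001-07-03.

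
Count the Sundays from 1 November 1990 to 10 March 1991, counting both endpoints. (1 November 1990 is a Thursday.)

19

1 November 1990 is a Thursday; the first Sunday on or after it is 4 November 1990 (3 days later).
From 4 November 1990 to 10 March 1991: 26 + 31 + 31 + 28 + 10 = 126 days (rest of November, December, January, February, March).
126 ÷ 7 = 18 full weeks with remainder 0, so 18 more Sundays after the first → 19.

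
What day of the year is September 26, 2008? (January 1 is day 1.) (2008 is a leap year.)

270

Days in months before September: 31 + 29 + 31 + 30 + 31 + 30 + 31 + 31 = 244.
Plus 26 days into September → day 270.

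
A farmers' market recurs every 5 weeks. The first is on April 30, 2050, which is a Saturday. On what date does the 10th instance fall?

The 10th occurrence is 9 intervals after the first: 9 × 35 = 315 days after April 30, 2050.
April has 30 days — 0 days to the end of April leaves 315.
May has 31 days (284 left).
June has 30 days (254 left).
July has 31 days (223 left).
August has 31 days (192 left).
September has 30 days (162 left).
October has 31 days (131 left).
November has 30 days (101 left).
December has 31 days (70 left).
January has 31 days (39 left).
February has 28 days (11 left).
11 days into March → March 11, 2051.

March 11, 2051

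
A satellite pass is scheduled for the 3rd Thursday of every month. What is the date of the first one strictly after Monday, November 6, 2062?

November 16, 2062

November 2062 starts on a Wednesday; its first Thursday is the 2nd, so the 3rd Thursday is the 16th — November 16, 2062.
November 16, 2062 is after November 6, 2062, so that is the next one.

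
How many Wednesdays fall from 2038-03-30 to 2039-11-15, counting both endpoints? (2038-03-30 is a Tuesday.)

85

2038-03-30 is a Tuesday; the first Wednesday on or after it is 2038-03-31 (1 day later).
From 2038-03-31 to 2039-11-15: 275 + 319 = 594 days (rest of 2038, to 2039-11-15 in 2039).
594 ÷ 7 = 84 full weeks with remainder 6, so 84 more Wednesdays after the first → 85.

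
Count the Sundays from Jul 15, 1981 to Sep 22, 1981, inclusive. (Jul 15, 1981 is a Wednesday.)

Jul 15, 1981 is a Wednesday; the first Sunday on or after it is Jul 19, 1981 (4 days later).
From Jul 19, 1981 to Sep 22, 1981: 12 + 31 + 22 = 65 days (rest of Jul, Aug, Sep).
65 ÷ 7 = 9 full weeks with remainder 2, so 9 more Sundays after the first → 10.

10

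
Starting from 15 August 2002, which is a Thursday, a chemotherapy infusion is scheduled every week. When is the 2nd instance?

22 August 2002

The 2nd occurrence is 1 interval after the first: 1 × 7 = 7 days after 15 August 2002.
7 days later is 22 August 2002.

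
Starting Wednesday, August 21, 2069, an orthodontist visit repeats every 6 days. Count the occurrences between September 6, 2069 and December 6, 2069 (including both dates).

15

Occurrences land 6·i days after August 21, 2069 for i = 0, 1, 2, …
September 6, 2069 is 16 days after the start; 16 ÷ 6 = 2 remainder 4; since the remainder is 4, round up to i = 3. First occurrence in the window: #4 on September 8, 2069 (3×6 = 18 days in).
December 6, 2069 is 107 days after the start; 107 ÷ 6 = 17 remainder 5. Last occurrence in the window: #18 on December 1, 2069.
Occurrences #4 through #18: 15 in total.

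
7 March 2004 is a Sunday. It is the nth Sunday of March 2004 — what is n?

Day 7 falls in week ⌈7/7⌉ of the month.
Days 1–7 hold the 1st Sunday, 8–14 the 2nd, 15–21 the 3rd, 22–28 the 4th, 29–31 the 5th.
7 is in the range for the 1st.

1st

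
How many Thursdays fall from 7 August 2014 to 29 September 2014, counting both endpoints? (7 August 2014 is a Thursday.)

8

7 August 2014 is a Thursday; the first Thursday on or after it is 7 August 2014.
From 7 August 2014 to 29 September 2014: 24 + 29 = 53 days (rest of August, September).
53 ÷ 7 = 7 full weeks with remainder 4, so 7 more Thursdays after the first → 8.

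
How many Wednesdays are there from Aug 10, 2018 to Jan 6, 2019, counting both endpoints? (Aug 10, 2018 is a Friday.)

Aug 10, 2018 is a Friday; the first Wednesday on or after it is Aug 15, 2018 (5 days later).
From Aug 15, 2018 to Jan 6, 2019: 16 + 30 + 31 + 30 + 31 + 6 = 144 days (rest of Aug, Sep, Oct, Nov, Dec, Jan).
144 ÷ 7 = 20 full weeks with remainder 4, so 20 more Wednesdays after the first → 21.

21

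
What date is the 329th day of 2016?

January has 31 days (329 − 31 = 298 remain).
February has 29 days (298 − 29 = 269 remain).
March has 31 days (269 − 31 = 238 remain).
April has 30 days (238 − 30 = 208 remain).
May has 31 days (208 − 31 = 177 remain).
June has 30 days (177 − 30 = 147 remain).
July has 31 days (147 − 31 = 116 remain).
August has 31 days (116 − 31 = 85 remain).
September has 30 days (85 − 30 = 55 remain).
October has 31 days (55 − 31 = 24 remain).
24 into November → November 24.

2016-11-24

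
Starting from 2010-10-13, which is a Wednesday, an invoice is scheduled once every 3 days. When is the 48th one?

2011-03-03

The 48th occurrence is 47 intervals after the first: 47 × 3 = 141 days after 2010-10-13.
October has 31 days — 18 days to the end of October leaves 123.
November has 30 days (93 left).
December has 31 days (62 left).
January has 31 days (31 left).
February has 28 days (3 left).
3 days into March → 2011-03-03.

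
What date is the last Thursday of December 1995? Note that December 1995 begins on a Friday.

December 1995 begins on a Friday, so the first Thursday is December 7 (6 days later).
December 1995 has 31 days. Adding weeks: 7, 14, 21, 28 — the last one ≤ 31 is the 28th.

28 December 1995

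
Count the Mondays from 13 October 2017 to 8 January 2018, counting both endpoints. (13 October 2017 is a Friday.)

13

13 October 2017 is a Friday; the first Monday on or after it is 16 October 2017 (3 days later).
From 16 October 2017 to 8 January 2018: 15 + 30 + 31 + 8 = 84 days (rest of October, November, December, January).
84 ÷ 7 = 12 full weeks with remainder 0, so 12 more Mondays after the first → 13.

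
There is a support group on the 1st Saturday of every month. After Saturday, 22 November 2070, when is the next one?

November 2070 starts on a Saturday, so its 1st Saturday is 1 November 2070.
That is not after 22 November 2070, so look at December 2070.
December 2070 starts on a Monday, so its 1st Saturday is 6 December 2070 (5 days in).

6 December 2070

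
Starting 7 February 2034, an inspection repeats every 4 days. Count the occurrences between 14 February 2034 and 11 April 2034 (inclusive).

14

Occurrences land 4·i days after 7 February 2034 for i = 0, 1, 2, …
14 February 2034 is 7 days after the start; 7 ÷ 4 = 1 remainder 3; since the remainder is 3, round up to i = 2. First occurrence in the window: #3 on 15 February 2034 (2×4 = 8 days in).
11 April 2034 is 63 days after the start; 63 ÷ 4 = 15 remainder 3. Last occurrence in the window: #16 on 8 April 2034.
Occurrences #3 through #16: 14 in total.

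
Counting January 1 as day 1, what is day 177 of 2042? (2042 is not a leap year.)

Jan has 31 days (177 − 31 = 146 remain).
Feb has 28 days (146 − 28 = 118 remain).
Mar has 31 days (118 − 31 = 87 remain).
Apr has 30 days (87 − 30 = 57 remain).
May has 31 days (57 − 31 = 26 remain).
26 into Jun → Jun 26.

Jun 26, 2042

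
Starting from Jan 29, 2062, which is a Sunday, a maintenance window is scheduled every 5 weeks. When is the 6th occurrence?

Jul 23, 2062

The 6th occurrence is 5 intervals after the first: 5 × 35 = 175 days after Jan 29, 2062.
Jan has 31 days — 2 days to the end of Jan leaves 173.
Feb has 28 days (145 left).
Mar has 31 days (114 left).
Apr has 30 days (84 left).
May has 31 days (53 left).
Jun has 30 days (23 left).
23 days into Jul → Jul 23, 2062.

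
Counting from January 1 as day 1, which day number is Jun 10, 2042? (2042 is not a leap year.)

Days in months before Jun: 31 + 28 + 31 + 30 + 31 = 151.
Plus 10 days into Jun → day 161.

161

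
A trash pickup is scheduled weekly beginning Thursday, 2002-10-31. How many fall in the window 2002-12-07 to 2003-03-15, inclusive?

Occurrences land 7·i days after 2002-10-31 for i = 0, 1, 2, …
2002-12-07 is 37 days after the start; 37 ÷ 7 = 5 remainder 2; since the remainder is 2, round up to i = 6. First occurrence in the window: #7 on 2002-12-12 (6×7 = 42 days in).
2003-03-15 is 135 days after the start; 135 ÷ 7 = 19 remainder 2. Last occurrence in the window: #20 on 2003-03-13.
Occurrences #7 through #20: 14 in total.

14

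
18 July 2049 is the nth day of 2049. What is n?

199

Days in months before July: 31 + 28 + 31 + 30 + 31 + 30 = 181.
Plus 18 days into July → day 199.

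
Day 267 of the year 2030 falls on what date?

Sep 24, 2030

Jan has 31 days (267 − 31 = 236 remain).
Feb has 28 days (236 − 28 = 208 remain).
Mar has 31 days (208 − 31 = 177 remain).
Apr has 30 days (177 − 30 = 147 remain).
May has 31 days (147 − 31 = 116 remain).
Jun has 30 days (116 − 30 = 86 remain).
Jul has 31 days (86 − 31 = 55 remain).
Aug has 31 days (55 − 31 = 24 remain).
24 into Sep → Sep 24.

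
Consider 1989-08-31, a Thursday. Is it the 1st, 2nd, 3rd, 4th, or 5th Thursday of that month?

5th

Day 31 falls in week ⌈31/7⌉ of the month.
Days 1–7 hold the 1st Thursday, 8–14 the 2nd, 15–21 the 3rd, 22–28 the 4th, 29–31 the 5th.
31 is in the range for the 5th.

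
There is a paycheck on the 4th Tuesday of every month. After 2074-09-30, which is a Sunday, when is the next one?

September 2074 starts on a Saturday; its first Tuesday is the 4th, so the 4th Tuesday is the 25th — 2074-09-25.
That is not after 2074-09-30, so look at October 2074.
October 2074 starts on a Monday; its first Tuesday is the 2nd, so the 4th Tuesday is the 23rd — 2074-10-23.

2074-10-23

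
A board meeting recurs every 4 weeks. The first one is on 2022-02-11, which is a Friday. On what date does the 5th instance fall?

2022-06-03

The 5th occurrence is 4 intervals after the first: 4 × 28 = 112 days after 2022-02-11.
February has 28 days — 17 days to the end of February leaves 95.
March has 31 days (64 left).
April has 30 days (34 left).
May has 31 days (3 left).
3 days into June → 2022-06-03.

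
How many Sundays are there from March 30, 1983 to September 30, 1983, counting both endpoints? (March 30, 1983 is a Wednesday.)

26

March 30, 1983 is a Wednesday; the first Sunday on or after it is April 3, 1983 (4 days later).
From April 3, 1983 to September 30, 1983: 27 + 31 + 30 + 31 + 31 + 30 = 180 days (rest of April, May, June, July, August, September).
180 ÷ 7 = 25 full weeks with remainder 5, so 25 more Sundays after the first → 26.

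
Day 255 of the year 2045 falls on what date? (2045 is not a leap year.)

January has 31 days (255 − 31 = 224 remain).
February has 28 days (224 − 28 = 196 remain).
March has 31 days (196 − 31 = 165 remain).
April has 30 days (165 − 30 = 135 remain).
May has 31 days (135 − 31 = 104 remain).
June has 30 days (104 − 30 = 74 remain).
July has 31 days (74 − 31 = 43 remain).
August has 31 days (43 − 31 = 12 remain).
12 into September → September 12.

September 12, 2045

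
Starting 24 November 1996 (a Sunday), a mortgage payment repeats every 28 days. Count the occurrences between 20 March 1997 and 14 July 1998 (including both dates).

Occurrences land 28·i days after 24 November 1996 for i = 0, 1, 2, …
20 March 1997 is 116 days after the start; 116 ÷ 28 = 4 remainder 4; since the remainder is 4, round up to i = 5. First occurrence in the window: #6 on 13 April 1997 (5×28 = 140 days in).
14 July 1998 is 597 days after the start; 597 ÷ 28 = 21 remainder 9. Last occurrence in the window: #22 on 5 July 1998.
Occurrences #6 through #22: 17 in total.

17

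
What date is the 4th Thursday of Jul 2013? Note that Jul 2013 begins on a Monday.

Jul 2013 begins on a Monday, so the first Thursday is Jul 4 (3 days later).
The 4th Thursday is 3 weeks later: 4 + 21 = 25.

Jul 25, 2013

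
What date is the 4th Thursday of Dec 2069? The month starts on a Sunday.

Dec 2069 begins on a Sunday, so the first Thursday is Dec 5 (4 days later).
The 4th Thursday is 3 weeks later: 5 + 21 = 26.

Dec 26, 2069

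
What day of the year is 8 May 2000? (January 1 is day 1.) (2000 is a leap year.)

Days in months before May: 31 + 29 + 31 + 30 = 121.
Plus 8 days into May → day 129.

129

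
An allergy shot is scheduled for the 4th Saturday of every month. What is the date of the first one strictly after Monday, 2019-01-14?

January 2019 starts on a Tuesday; its first Saturday is the 5th, so the 4th Saturday is the 26th — 2019-01-26.
2019-01-26 is after 2019-01-14, so that is the next one.

2019-01-26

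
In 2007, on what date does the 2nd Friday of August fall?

August 2007 begins on a Wednesday, so the first Friday is August 3 (2 days later).
The 2nd Friday is 1 weeks later: 3 + 7 = 10.

10 August 2007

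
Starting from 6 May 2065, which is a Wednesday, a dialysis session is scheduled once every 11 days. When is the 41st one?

The 41st occurrence is 40 intervals after the first: 40 × 11 = 440 days after 6 May 2065.
May has 31 days — 25 days to the end of May leaves 415.
From end of May to end of 2065 is 214 days (201 left).
January has 31 days (170 left).
February has 28 days (142 left).
March has 31 days (111 left).
April has 30 days (81 left).
May has 31 days (50 left).
June has 30 days (20 left).
20 days into July → 20 July 2066.

20 July 2066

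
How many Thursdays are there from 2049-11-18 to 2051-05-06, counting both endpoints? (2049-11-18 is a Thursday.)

2049-11-18 is a Thursday; the first Thursday on or after it is 2049-11-18.
From 2049-11-18 to 2051-05-06: 43 + 365 + 126 = 534 days (rest of 2049, 2050, to 2051-05-06 in 2051).
534 ÷ 7 = 76 full weeks with remainder 2, so 76 more Thursdays after the first → 77.

77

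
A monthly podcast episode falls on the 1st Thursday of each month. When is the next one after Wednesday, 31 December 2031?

1 January 2032

December 2031 starts on a Monday, so its 1st Thursday is 4 December 2031 (3 days in).
That is not after 31 December 2031, so look at January 2032.
January 2032 starts on a Thursday, so its 1st Thursday is 1 January 2032.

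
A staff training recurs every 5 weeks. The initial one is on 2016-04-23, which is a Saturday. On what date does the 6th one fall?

2016-10-15

The 6th occurrence is 5 intervals after the first: 5 × 35 = 175 days after 2016-04-23.
April has 30 days — 7 days to the end of April leaves 168.
May has 31 days (137 left).
June has 30 days (107 left).
July has 31 days (76 left).
August has 31 days (45 left).
September has 30 days (15 left).
15 days into October → 2016-10-15.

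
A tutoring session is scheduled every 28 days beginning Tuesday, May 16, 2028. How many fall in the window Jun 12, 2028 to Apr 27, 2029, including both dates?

12

Occurrences land 28·i days after May 16, 2028 for i = 0, 1, 2, …
Jun 12, 2028 is 27 days after the start; 27 ÷ 28 = 0 remainder 27; since the remainder is 27, round up to i = 1. First occurrence in the window: #2 on Jun 13, 2028 (1×28 = 28 days in).
Apr 27, 2029 is 346 days after the start; 346 ÷ 28 = 12 remainder 10. Last occurrence in the window: #13 on Apr 17, 2029.
Occurrences #2 through #13: 12 in total.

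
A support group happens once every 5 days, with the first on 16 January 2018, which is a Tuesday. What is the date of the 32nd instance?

The 32nd occurrence is 31 intervals after the first: 31 × 5 = 155 days after 16 January 2018.
January has 31 days — 15 days to the end of January leaves 140.
February has 28 days (112 left).
March has 31 days (81 left).
April has 30 days (51 left).
May has 31 days (20 left).
20 days into June → 20 June 2018.

20 June 2018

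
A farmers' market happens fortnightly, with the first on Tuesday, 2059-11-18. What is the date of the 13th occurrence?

2060-05-04

The 13th occurrence is 12 intervals after the first: 12 × 14 = 168 days after 2059-11-18.
November has 30 days — 12 days to the end of November leaves 156.
December has 31 days (125 left).
January has 31 days (94 left).
February has 29 days (65 left).
March has 31 days (34 left).
April has 30 days (4 left).
4 days into May → 2060-05-04.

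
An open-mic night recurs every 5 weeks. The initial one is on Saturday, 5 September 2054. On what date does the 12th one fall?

The 12th occurrence is 11 intervals after the first: 11 × 35 = 385 days after 5 September 2054.
September has 30 days — 25 days to the end of September leaves 360.
October has 31 days (329 left).
November has 30 days (299 left).
December has 31 days (268 left).
January has 31 days (237 left).
February has 28 days (209 left).
March has 31 days (178 left).
April has 30 days (148 left).
May has 31 days (117 left).
June has 30 days (87 left).
July has 31 days (56 left).
August has 31 days (25 left).
25 days into September → 25 September 2055.

25 September 2055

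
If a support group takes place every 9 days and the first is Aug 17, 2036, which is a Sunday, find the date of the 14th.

The 14th occurrence is 13 intervals after the first: 13 × 9 = 117 days after Aug 17, 2036.
Aug has 31 days — 14 days to the end of Aug leaves 103.
Sep has 30 days (73 left).
Oct has 31 days (42 left).
Nov has 30 days (12 left).
12 days into Dec → Dec 12, 2036.

Dec 12, 2036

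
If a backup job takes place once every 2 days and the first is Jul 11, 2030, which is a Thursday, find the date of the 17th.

The 17th occurrence is 16 intervals after the first: 16 × 2 = 32 days after Jul 11, 2030.
Jul has 31 days — 20 days to the end of Jul leaves 12.
12 days into Aug → Aug 12, 2030.

Aug 12, 2030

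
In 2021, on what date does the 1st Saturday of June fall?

The first Saturday of June 2021 is June 5.

2021-06-05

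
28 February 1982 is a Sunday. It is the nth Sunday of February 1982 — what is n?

Day 28 falls in week ⌈28/7⌉ of the month.
Days 1–7 hold the 1st Sunday, 8–14 the 2nd, 15–21 the 3rd, 22–28 the 4th, 29–31 the 5th.
28 is in the range for the 4th.

4th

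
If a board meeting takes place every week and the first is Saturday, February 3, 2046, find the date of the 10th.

The 10th occurrence is 9 intervals after the first: 9 × 7 = 63 days after February 3, 2046.
February has 28 days — 25 days to the end of February leaves 38.
March has 31 days (7 left).
7 days into April → April 7, 2046.

April 7, 2046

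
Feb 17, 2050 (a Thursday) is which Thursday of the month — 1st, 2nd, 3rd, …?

3rd

Day 17 falls in week ⌈17/7⌉ of the month.
Days 1–7 hold the 1st Thursday, 8–14 the 2nd, 15–21 the 3rd, 22–28 the 4th, 29–31 the 5th.
17 is in the range for the 3rd.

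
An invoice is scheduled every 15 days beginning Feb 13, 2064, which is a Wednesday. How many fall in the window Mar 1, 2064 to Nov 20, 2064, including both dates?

Occurrences land 15·i days after Feb 13, 2064 for i = 0, 1, 2, …
Mar 1, 2064 is 17 days after the start; 17 ÷ 15 = 1 remainder 2; since the remainder is 2, round up to i = 2. First occurrence in the window: #3 on Mar 14, 2064 (2×15 = 30 days in).
Nov 20, 2064 is 281 days after the start; 281 ÷ 15 = 18 remainder 11. Last occurrence in the window: #19 on Nov 9, 2064.
Occurrences #3 through #19: 17 in total.

17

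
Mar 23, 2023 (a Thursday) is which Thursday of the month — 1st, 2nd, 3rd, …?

Day 23 falls in week ⌈23/7⌉ of the month.
Days 1–7 hold the 1st Thursday, 8–14 the 2nd, 15–21 the 3rd, 22–28 the 4th, 29–31 the 5th.
23 is in the range for the 4th.

4th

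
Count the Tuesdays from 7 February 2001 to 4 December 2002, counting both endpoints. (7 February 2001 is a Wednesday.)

95

7 February 2001 is a Wednesday; the first Tuesday on or after it is 13 February 2001 (6 days later).
From 13 February 2001 to 4 December 2002: 321 + 338 = 659 days (rest of 2001, to 4 December 2002 in 2002).
659 ÷ 7 = 94 full weeks with remainder 1, so 94 more Tuesdays after the first → 95.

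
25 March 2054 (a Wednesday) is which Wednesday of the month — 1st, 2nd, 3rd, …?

Day 25 falls in week ⌈25/7⌉ of the month.
Days 1–7 hold the 1st Wednesday, 8–14 the 2nd, 15–21 the 3rd, 22–28 the 4th, 29–31 the 5th.
25 is in the range for the 4th.

4th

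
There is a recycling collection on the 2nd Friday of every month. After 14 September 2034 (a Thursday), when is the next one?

September 2034 starts on a Friday; its first Friday is the 1st, so the 2nd Friday is the 8th — 8 September 2034.
That is not after 14 September 2034, so look at October 2034.
October 2034 starts on a Sunday; its first Friday is the 6th, so the 2nd Friday is the 13th — 13 October 2034.

13 October 2034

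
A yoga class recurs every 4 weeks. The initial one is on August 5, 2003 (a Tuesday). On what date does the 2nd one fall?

September 2, 2003

The 2nd occurrence is 1 interval after the first: 1 × 28 = 28 days after August 5, 2003.
August has 31 days — 26 days to the end of August leaves 2.
2 days into September → September 2, 2003.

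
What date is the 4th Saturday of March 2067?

26 March 2067

The first Saturday of March 2067 is March 5.
The 4th Saturday is 3 weeks later: 5 + 21 = 26.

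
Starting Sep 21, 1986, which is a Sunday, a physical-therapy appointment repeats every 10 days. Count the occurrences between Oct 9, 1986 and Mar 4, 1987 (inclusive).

15

Occurrences land 10·i days after Sep 21, 1986 for i = 0, 1, 2, …
Oct 9, 1986 is 18 days after the start; 18 ÷ 10 = 1 remainder 8; since the remainder is 8, round up to i = 2. First occurrence in the window: #3 on Oct 11, 1986 (2×10 = 20 days in).
Mar 4, 1987 is 164 days after the start; 164 ÷ 10 = 16 remainder 4. Last occurrence in the window: #17 on Feb 28, 1987.
Occurrences #3 through #17: 15 in total.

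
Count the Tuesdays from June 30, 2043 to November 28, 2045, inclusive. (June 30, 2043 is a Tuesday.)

June 30, 2043 is a Tuesday; the first Tuesday on or after it is June 30, 2043.
From June 30, 2043 to November 28, 2045: 184 + 366 + 332 = 882 days (rest of 2043, 2044, to November 28, 2045 in 2045).
882 ÷ 7 = 126 full weeks with remainder 0, so 126 more Tuesdays after the first → 127.

127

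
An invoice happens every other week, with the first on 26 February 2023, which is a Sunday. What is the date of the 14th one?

27 August 2023

The 14th occurrence is 13 intervals after the first: 13 × 14 = 182 days after 26 February 2023.
February has 28 days — 2 days to the end of February leaves 180.
March has 31 days (149 left).
April has 30 days (119 left).
May has 31 days (88 left).
June has 30 days (58 left).
July has 31 days (27 left).
27 days into August → 27 August 2023.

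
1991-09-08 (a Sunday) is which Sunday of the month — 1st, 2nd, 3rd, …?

2nd

Day 8 falls in week ⌈8/7⌉ of the month.
Days 1–7 hold the 1st Sunday, 8–14 the 2nd, 15–21 the 3rd, 22–28 the 4th, 29–31 the 5th.
8 is in the range for the 2nd.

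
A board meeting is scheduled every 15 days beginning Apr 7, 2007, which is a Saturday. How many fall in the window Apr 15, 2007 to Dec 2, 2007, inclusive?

15

Occurrences land 15·i days after Apr 7, 2007 for i = 0, 1, 2, …
Apr 15, 2007 is 8 days after the start; 8 ÷ 15 = 0 remainder 8; since the remainder is 8, round up to i = 1. First occurrence in the window: #2 on Apr 22, 2007 (1×15 = 15 days in).
Dec 2, 2007 is 239 days after the start; 239 ÷ 15 = 15 remainder 14. Last occurrence in the window: #16 on Nov 18, 2007.
Occurrences #2 through #16: 15 in total.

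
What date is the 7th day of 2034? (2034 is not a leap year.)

7 into January → January 7.

7 January 2034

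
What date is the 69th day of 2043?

Mar 10, 2043

Jan has 31 days (69 − 31 = 38 remain).
Feb has 28 days (38 − 28 = 10 remain).
10 into Mar → Mar 10.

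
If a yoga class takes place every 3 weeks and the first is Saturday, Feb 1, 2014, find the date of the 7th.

Jun 7, 2014

The 7th occurrence is 6 intervals after the first: 6 × 21 = 126 days after Feb 1, 2014.
Feb has 28 days — 27 days to the end of Feb leaves 99.
Mar has 31 days (68 left).
Apr has 30 days (38 left).
May has 31 days (7 left).
7 days into Jun → Jun 7, 2014.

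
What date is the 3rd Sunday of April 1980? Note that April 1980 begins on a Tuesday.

April 1980 begins on a Tuesday, so the first Sunday is April 6 (5 days later).
The 3rd Sunday is 2 weeks later: 6 + 14 = 20.

20 April 1980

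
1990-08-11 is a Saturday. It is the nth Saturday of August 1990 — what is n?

2nd

Day 11 falls in week ⌈11/7⌉ of the month.
Days 1–7 hold the 1st Saturday, 8–14 the 2nd, 15–21 the 3rd, 22–28 the 4th, 29–31 the 5th.
11 is in the range for the 2nd.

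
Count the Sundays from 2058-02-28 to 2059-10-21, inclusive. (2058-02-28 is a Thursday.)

2058-02-28 is a Thursday; the first Sunday on or after it is 2058-03-03 (3 days later).
From 2058-03-03 to 2059-10-21: 303 + 294 = 597 days (rest of 2058, to 2059-10-21 in 2059).
597 ÷ 7 = 85 full weeks with remainder 2, so 85 more Sundays after the first → 86.

86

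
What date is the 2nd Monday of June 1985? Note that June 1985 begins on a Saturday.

June 1985 begins on a Saturday, so the first Monday is June 3 (2 days later).
The 2nd Monday is 1 weeks later: 3 + 7 = 10.

10 June 1985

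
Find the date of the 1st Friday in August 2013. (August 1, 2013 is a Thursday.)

August 2013 begins on a Thursday, so the first Friday is August 2 (1 day later).

2 August 2013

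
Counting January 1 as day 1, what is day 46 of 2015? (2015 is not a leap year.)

Jan has 31 days (46 − 31 = 15 remain).
15 into Feb → Feb 15.

Feb 15, 2015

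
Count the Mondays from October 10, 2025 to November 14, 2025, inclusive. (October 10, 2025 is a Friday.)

October 10, 2025 is a Friday; the first Monday on or after it is October 13, 2025 (3 days later).
From October 13, 2025 to November 14, 2025: 18 + 14 = 32 days (rest of October, November).
32 ÷ 7 = 4 full weeks with remainder 4, so 4 more Mondays after the first → 5.

5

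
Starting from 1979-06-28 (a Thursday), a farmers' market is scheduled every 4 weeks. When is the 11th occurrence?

1980-04-03

The 11th occurrence is 10 intervals after the first: 10 × 28 = 280 days after 1979-06-28.
June has 30 days — 2 days to the end of June leaves 278.
July has 31 days (247 left).
August has 31 days (216 left).
September has 30 days (186 left).
October has 31 days (155 left).
November has 30 days (125 left).
December has 31 days (94 left).
January has 31 days (63 left).
February has 29 days (34 left).
March has 31 days (3 left).
3 days into April → 1980-04-03.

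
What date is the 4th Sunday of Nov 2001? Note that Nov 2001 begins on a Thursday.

Nov 25, 2001

Nov 2001 begins on a Thursday, so the first Sunday is Nov 4 (3 days later).
The 4th Sunday is 3 weeks later: 4 + 21 = 25.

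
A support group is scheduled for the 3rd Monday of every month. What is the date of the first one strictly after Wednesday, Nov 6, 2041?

Nov 18, 2041

Nov 2041 starts on a Friday; its first Monday is the 4th, so the 3rd Monday is the 18th — Nov 18, 2041.
Nov 18, 2041 is after Nov 6, 2041, so that is the next one.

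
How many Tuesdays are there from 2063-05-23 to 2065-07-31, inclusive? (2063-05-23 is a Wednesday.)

114

2063-05-23 is a Wednesday; the first Tuesday on or after it is 2063-05-29 (6 days later).
From 2063-05-29 to 2065-07-31: 216 + 366 + 212 = 794 days (rest of 2063, 2064, to 2065-07-31 in 2065).
794 ÷ 7 = 113 full weeks with remainder 3, so 113 more Tuesdays after the first → 114.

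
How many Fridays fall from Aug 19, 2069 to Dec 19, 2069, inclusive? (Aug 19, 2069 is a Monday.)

17

Aug 19, 2069 is a Monday; the first Friday on or after it is Aug 23, 2069 (4 days later).
From Aug 23, 2069 to Dec 19, 2069: 8 + 30 + 31 + 30 + 19 = 118 days (rest of Aug, Sep, Oct, Nov, Dec).
118 ÷ 7 = 16 full weeks with remainder 6, so 16 more Fridays after the first → 17.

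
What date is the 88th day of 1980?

March 28, 1980

January has 31 days (88 − 31 = 57 remain).
February has 29 days (57 − 29 = 28 remain).
28 into March → March 28.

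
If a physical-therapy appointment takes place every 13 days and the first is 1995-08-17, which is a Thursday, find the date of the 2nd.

The 2nd occurrence is 1 interval after the first: 1 × 13 = 13 days after 1995-08-17.
13 days later is 1995-08-30.

1995-08-30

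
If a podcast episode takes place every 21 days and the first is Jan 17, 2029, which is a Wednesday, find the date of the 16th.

Nov 28, 2029

The 16th occurrence is 15 intervals after the first: 15 × 21 = 315 days after Jan 17, 2029.
Jan has 31 days — 14 days to the end of Jan leaves 301.
Feb has 28 days (273 left).
Mar has 31 days (242 left).
Apr has 30 days (212 left).
May has 31 days (181 left).
Jun has 30 days (151 left).
Jul has 31 days (120 left).
Aug has 31 days (89 left).
Sep has 30 days (59 left).
Oct has 31 days (28 left).
28 days into Nov → Nov 28, 2029.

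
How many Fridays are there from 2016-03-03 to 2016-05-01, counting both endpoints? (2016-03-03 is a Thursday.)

2016-03-03 is a Thursday; the first Friday on or after it is 2016-03-04 (1 day later).
From 2016-03-04 to 2016-05-01: 27 + 30 + 1 = 58 days (rest of March, April, May).
58 ÷ 7 = 8 full weeks with remainder 2, so 8 more Fridays after the first → 9.

9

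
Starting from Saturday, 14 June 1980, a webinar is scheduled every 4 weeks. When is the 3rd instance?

The 3rd occurrence is 2 intervals after the first: 2 × 28 = 56 days after 14 June 1980.
June has 30 days — 16 days to the end of June leaves 40.
July has 31 days (9 left).
9 days into August → 9 August 1980.

9 August 1980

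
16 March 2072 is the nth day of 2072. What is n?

Days in months before March: 31 + 29 = 60.
Plus 16 days into March → day 76.

76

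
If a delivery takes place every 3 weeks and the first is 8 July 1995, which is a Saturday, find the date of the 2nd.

29 July 1995

The 2nd occurrence is 1 interval after the first: 1 × 21 = 21 days after 8 July 1995.
21 days later is 29 July 1995.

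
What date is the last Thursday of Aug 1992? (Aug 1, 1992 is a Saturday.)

Aug 27, 1992

Aug 1992 begins on a Saturday, so the first Thursday is Aug 6 (5 days later).
Aug 1992 has 31 days. Adding weeks: 6, 13, 20, 27 — the last one ≤ 31 is the 27th.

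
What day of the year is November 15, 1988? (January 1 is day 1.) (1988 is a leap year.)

Days in months before November: 31 + 29 + 31 + 30 + 31 + 30 + 31 + 31 + 30 + 31 = 305.
Plus 15 days into November → day 320.

320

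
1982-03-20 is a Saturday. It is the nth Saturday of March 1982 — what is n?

3rd

Day 20 falls in week ⌈20/7⌉ of the month.
Days 1–7 hold the 1st Saturday, 8–14 the 2nd, 15–21 the 3rd, 22–28 the 4th, 29–31 the 5th.
20 is in the range for the 3rd.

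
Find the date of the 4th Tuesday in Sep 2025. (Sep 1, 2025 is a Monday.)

Sep 23, 2025

Sep 2025 begins on a Monday, so the first Tuesday is Sep 2 (1 day later).
The 4th Tuesday is 3 weeks later: 2 + 21 = 23.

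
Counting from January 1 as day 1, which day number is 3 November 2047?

Days in months before November: 31 + 28 + 31 + 30 + 31 + 30 + 31 + 31 + 30 + 31 = 304.
Plus 3 days into November → day 307.

307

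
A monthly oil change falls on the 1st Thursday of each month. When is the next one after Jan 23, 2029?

Feb 1, 2029

Jan 2029 starts on a Monday, so its 1st Thursday is Jan 4, 2029 (3 days in).
That is not after Jan 23, 2029, so look at Feb 2029.
Feb 2029 starts on a Thursday, so its 1st Thursday is Feb 1, 2029.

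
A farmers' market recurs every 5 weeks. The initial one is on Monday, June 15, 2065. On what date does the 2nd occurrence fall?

July 20, 2065

The 2nd occurrence is 1 interval after the first: 1 × 35 = 35 days after June 15, 2065.
June has 30 days — 15 days to the end of June leaves 20.
20 days into July → July 20, 2065.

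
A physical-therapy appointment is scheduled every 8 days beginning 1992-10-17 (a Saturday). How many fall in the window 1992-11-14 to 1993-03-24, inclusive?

Occurrences land 8·i days after 1992-10-17 for i = 0, 1, 2, …
1992-11-14 is 28 days after the start; 28 ÷ 8 = 3 remainder 4; since the remainder is 4, round up to i = 4. First occurrence in the window: #5 on 1992-11-18 (4×8 = 32 days in).
1993-03-24 is 158 days after the start; 158 ÷ 8 = 19 remainder 6. Last occurrence in the window: #20 on 1993-03-18.
Occurrences #5 through #20: 16 in total.

16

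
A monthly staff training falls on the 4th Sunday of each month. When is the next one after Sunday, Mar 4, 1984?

Mar 1984 starts on a Thursday; its first Sunday is the 4th, so the 4th Sunday is the 25th — Mar 25, 1984.
Mar 25, 1984 is after Mar 4, 1984, so that is the next one.

Mar 25, 1984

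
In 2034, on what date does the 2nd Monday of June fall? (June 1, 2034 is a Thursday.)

June 2034 begins on a Thursday, so the first Monday is June 5 (4 days later).
The 2nd Monday is 1 weeks later: 5 + 7 = 12.

June 12, 2034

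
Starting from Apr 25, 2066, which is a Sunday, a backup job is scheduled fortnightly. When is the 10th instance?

The 10th occurrence is 9 intervals after the first: 9 × 14 = 126 days after Apr 25, 2066.
Apr has 30 days — 5 days to the end of Apr leaves 121.
May has 31 days (90 left).
Jun has 30 days (60 left).
Jul has 31 days (29 left).
29 days into Aug → Aug 29, 2066.

Aug 29, 2066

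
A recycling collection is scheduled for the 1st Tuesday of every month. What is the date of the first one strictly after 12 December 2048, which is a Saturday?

December 2048 starts on a Tuesday, so its 1st Tuesday is 1 December 2048.
That is not after 12 December 2048, so look at January 2049.
January 2049 starts on a Friday, so its 1st Tuesday is 5 January 2049 (4 days in).

5 January 2049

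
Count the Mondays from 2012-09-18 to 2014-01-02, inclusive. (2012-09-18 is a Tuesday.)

67

2012-09-18 is a Tuesday; the first Monday on or after it is 2012-09-24 (6 days later).
From 2012-09-24 to 2014-01-02: 98 + 365 + 2 = 465 days (rest of 2012, 2013, to 2014-01-02 in 2014).
465 ÷ 7 = 66 full weeks with remainder 3, so 66 more Mondays after the first → 67.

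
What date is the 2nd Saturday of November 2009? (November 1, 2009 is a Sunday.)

14 November 2009

November 2009 begins on a Sunday, so the first Saturday is November 7 (6 days later).
The 2nd Saturday is 1 weeks later: 7 + 7 = 14.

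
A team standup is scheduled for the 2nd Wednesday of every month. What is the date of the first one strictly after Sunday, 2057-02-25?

2057-03-14

February 2057 starts on a Thursday; its first Wednesday is the 7th, so the 2nd Wednesday is the 14th — 2057-02-14.
That is not after 2057-02-25, so look at March 2057.
March 2057 starts on a Thursday; its first Wednesday is the 7th, so the 2nd Wednesday is the 14th — 2057-03-14.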